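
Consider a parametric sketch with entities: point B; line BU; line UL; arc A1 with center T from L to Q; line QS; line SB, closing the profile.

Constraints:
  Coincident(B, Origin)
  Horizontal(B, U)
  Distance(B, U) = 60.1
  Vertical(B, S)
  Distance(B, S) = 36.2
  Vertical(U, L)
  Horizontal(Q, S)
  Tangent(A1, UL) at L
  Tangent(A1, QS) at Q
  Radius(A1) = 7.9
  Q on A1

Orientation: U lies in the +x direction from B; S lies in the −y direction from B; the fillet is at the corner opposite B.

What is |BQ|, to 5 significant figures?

63.524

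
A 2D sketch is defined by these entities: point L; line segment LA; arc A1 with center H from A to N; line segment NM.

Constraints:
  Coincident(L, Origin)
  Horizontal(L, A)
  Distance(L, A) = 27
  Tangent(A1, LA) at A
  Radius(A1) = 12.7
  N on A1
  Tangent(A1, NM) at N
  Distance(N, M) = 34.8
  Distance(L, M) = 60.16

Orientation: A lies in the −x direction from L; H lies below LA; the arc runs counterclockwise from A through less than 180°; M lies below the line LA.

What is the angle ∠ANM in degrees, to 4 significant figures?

131.3°

Checks: |HN| = 12.70 ✓; ∠(HN, NM) = 90.00° ✓; |NM| = 34.80 ✓; |LM| = 60.16 ✓.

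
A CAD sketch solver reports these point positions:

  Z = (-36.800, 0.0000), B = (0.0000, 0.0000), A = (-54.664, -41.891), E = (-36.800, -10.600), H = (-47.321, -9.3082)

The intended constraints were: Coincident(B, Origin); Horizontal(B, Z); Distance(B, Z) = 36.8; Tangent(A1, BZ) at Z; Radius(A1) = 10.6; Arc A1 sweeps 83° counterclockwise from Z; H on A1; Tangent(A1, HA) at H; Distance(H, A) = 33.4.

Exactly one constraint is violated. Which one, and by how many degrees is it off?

Tangent(A1, HA) at H — off by 5.70°.

B = (0.00, 0.00) ✓; B.y = 0.00, Z.y = 0.00 ✓; |BZ| = 36.80 ✓; ∠(EZ, ZB) = 90.00° ✓; |EZ| = 10.60 ✓; bearing(E→H) − bearing(E→Z) = 83.00° ✓; |EH| = 10.60 ✓; ∠(EH, HA) = 95.70° ✗; |HA| = 33.40 ✓.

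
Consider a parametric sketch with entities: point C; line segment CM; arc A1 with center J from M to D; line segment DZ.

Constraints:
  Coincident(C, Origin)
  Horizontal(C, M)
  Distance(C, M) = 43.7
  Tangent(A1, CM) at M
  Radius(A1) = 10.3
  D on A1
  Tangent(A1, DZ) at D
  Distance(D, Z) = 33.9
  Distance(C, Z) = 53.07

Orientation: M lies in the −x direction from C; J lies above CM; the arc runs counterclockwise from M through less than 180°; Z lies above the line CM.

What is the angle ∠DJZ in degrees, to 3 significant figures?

73.1°

C is at the origin; CM is horizontal with |CM| = 43.7 and M on the −x side, so M = (-43.7, 0.00). Since A1 is tangent to CM there, JM ⟂ CM, so J = M + (0, 10.3) = (-43.7, 10.3). Since JD ⟂ DZ (tangency), |JZ| = √(10.3² + 33.9²) = 35.4 regardless of where D sits on A1. So Z lies on both circle(C, 53.07) and circle(J, 35.4); the above-CM intersection is Z = (-30.7, 43.3). D is the foot of the tangent from Z: D = (-33.4, 9.48).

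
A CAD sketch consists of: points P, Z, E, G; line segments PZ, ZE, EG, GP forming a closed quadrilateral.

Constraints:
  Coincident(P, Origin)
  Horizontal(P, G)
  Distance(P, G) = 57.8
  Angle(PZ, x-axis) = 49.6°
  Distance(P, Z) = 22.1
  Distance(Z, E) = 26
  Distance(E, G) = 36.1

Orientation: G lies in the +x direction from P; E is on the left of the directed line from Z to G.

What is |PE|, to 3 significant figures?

47.3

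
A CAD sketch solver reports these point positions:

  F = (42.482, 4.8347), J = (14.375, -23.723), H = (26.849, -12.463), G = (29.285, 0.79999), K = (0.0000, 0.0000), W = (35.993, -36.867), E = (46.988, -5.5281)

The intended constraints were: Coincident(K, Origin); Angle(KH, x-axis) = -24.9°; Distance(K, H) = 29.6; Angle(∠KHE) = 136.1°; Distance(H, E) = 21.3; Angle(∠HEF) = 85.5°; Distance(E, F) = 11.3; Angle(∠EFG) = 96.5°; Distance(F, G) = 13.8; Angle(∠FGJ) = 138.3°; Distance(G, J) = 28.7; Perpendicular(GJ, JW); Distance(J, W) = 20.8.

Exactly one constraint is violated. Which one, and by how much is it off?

Distance(J, W) = 20.8 — off by 4.50.

K = (0.00, 0.00) ✓; KH at -24.90° ✓; |KH| = 29.60 ✓; ∠KHE = 136.1° ✓; |HE| = 21.30 ✓; ∠HEF = 85.50° ✓; |EF| = 11.30 ✓; ∠EFG = 96.50° ✓; |FG| = 13.80 ✓; ∠FGJ = 138.3° ✓; |GJ| = 28.70 ✓; ∠(GJ, JW) = 90.00° ✓; |JW| = 25.30 ✗.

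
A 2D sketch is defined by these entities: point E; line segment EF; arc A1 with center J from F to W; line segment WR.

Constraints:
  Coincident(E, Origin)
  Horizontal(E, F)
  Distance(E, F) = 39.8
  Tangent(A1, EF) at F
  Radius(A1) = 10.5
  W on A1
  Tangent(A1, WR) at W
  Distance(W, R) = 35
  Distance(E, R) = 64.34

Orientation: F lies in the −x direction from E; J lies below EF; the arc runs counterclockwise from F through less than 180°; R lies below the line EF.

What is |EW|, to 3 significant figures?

51.6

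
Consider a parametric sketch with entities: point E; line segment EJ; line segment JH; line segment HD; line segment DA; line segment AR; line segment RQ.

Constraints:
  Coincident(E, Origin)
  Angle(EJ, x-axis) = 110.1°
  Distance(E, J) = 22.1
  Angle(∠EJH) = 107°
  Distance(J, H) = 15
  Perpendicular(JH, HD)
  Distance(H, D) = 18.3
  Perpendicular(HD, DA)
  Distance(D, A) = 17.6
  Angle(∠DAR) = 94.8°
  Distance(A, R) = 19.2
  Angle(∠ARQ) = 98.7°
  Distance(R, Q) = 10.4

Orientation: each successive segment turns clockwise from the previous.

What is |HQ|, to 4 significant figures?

9.661

E is at the origin; EJ runs at 110.1° with length 22.1, so J = (-7.595, 20.75). ∠EJH = 107.0° gives JH at 37.10° from the x-axis; with |JH| = 15.0, H = (4.369, 29.80). The perpendicularity gives HD at right angles to JH, so HD runs at -52.90°; with |HD| = 18.3, D = (15.41, 15.21). The perpendicularity gives DA at right angles to HD, so DA runs at -142.9°; with |DA| = 17.6, A = (1.370, 4.590). ∠DAR = 94.8° gives AR at 131.9° from the x-axis; with |AR| = 19.2, R = (-11.45, 18.88). ∠ARQ = 98.7° gives RQ at 50.60° from the x-axis; with |RQ| = 10.4, Q = (-4.851, 26.92). Then |HQ| = |Q − H| = 9.661.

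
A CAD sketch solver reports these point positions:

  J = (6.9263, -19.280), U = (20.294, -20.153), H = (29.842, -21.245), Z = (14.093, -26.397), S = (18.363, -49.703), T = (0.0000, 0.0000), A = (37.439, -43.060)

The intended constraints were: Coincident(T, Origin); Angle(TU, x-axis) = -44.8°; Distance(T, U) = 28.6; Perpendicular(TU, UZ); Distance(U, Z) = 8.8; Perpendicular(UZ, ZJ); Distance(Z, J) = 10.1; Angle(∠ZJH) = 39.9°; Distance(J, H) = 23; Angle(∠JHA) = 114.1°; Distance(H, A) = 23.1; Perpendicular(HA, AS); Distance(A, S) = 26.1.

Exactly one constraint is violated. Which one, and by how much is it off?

Distance(A, S) = 26.1 — off by 5.90.

T = (0.00, 0.00) ✓; TU at -44.80° ✓; |TU| = 28.60 ✓; ∠(TU, UZ) = 90.00° ✓; |UZ| = 8.800 ✓; ∠(UZ, ZJ) = 90.00° ✓; |ZJ| = 10.10 ✓; ∠ZJH = 39.90° ✓; |JH| = 23.00 ✓; ∠JHA = 114.1° ✓; |HA| = 23.10 ✓; ∠(HA, AS) = 90.00° ✓; |AS| = 20.20 ✗.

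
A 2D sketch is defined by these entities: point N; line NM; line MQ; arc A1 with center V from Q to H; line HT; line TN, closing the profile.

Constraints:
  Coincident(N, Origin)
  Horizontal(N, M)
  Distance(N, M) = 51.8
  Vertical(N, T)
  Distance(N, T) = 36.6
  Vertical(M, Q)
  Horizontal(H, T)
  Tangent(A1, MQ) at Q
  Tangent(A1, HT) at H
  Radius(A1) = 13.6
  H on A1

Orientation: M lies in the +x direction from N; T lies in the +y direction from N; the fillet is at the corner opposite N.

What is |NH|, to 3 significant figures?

52.9

N is at the origin; N and M share the same y with |NM| = 51.8 and M on the +x side, so M = (51.8, 0.00). NT is vertical with |NT| = 36.6 and T on the +y side, so T = (0.00, 36.6). The virtual corner opposite N is at (51.8, 36.6). A1 meets MQ tangentially, so VQ is at right angles to MQ and since A1 is tangent to HT there, VH ⟂ HT, with radius 13.6, so the center V sits 13.6 in from both sides at V = (38.2, 23.0). That places the tangent points at Q = (51.8, 23.0) on MQ and H = (38.2, 36.6) on HT. Then |NH| = |H − N| = 52.9.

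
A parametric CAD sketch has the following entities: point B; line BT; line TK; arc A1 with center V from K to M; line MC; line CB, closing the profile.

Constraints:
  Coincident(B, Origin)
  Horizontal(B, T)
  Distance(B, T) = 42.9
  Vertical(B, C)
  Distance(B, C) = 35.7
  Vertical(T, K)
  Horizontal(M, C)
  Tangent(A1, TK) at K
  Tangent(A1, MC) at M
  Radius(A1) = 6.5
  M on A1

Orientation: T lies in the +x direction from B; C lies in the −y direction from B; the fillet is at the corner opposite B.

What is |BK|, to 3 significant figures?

51.9

The virtual corner opposite B is at (42.9, -35.7). Tangency of A1 to TK means the radius VK is perpendicular to TK and tangency of A1 to MC means the radius VM is perpendicular to MC, with radius 6.5, so the center V sits 6.5 in from both sides at V = (36.4, -29.2). That places the tangent points at K = (42.9, -29.2) on TK and M = (36.4, -35.7) on MC. Then |BK| = |K − B| = 51.9.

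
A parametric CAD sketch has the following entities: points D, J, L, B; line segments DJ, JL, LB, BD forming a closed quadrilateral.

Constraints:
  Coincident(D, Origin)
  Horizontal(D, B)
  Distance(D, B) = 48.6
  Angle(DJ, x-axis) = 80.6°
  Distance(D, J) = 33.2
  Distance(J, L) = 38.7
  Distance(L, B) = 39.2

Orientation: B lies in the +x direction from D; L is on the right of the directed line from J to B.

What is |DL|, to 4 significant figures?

11.35

Checks: |JL| = 38.70 ✓; |LB| = 39.20 ✓.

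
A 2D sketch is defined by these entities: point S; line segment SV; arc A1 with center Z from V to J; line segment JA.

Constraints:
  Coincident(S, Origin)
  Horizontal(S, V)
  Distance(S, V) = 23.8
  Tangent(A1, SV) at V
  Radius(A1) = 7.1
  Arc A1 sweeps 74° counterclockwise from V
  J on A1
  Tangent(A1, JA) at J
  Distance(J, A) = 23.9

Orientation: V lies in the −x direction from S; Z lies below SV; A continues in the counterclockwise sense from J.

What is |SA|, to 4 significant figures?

46.64

S is at the origin; S and V share the same y with |SV| = 23.8 and V on the −x side, so V = (-23.80, 0.000). A1 meets SV tangentially, so ZV is at right angles to SV, so Z = V + (0, -7.1) = (-23.80, -7.100). On A1, V sits at bearing 90° from Z; a 74° counterclockwise sweep puts J at bearing 164°, so J = Z + 7.1·(cos 164°, sin 164°) = (-30.62, -5.143). Since A1 is tangent to JA there, ZJ ⟂ JA, so JA runs along (−sin 164°, cos 164°); with |JA| = 23.9, A = (-37.21, -28.12). Then |SA| = |A − S| = 46.64.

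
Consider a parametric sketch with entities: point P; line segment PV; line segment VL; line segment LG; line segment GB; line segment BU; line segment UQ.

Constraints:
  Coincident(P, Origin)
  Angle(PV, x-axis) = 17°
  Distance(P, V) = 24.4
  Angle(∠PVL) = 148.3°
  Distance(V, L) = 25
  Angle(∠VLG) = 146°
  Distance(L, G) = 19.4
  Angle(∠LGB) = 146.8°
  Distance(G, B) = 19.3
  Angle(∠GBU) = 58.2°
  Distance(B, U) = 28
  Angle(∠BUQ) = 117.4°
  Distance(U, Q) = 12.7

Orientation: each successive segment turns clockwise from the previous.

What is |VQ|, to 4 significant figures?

20.85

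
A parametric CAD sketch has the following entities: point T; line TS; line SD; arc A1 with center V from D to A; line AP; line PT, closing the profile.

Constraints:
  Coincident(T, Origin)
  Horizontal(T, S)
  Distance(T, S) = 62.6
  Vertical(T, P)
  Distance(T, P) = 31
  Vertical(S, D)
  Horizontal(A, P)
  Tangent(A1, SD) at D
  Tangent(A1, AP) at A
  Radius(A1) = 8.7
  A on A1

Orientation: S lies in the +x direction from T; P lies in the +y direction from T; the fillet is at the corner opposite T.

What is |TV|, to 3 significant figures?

58.3

T is at the origin; TS is horizontal with |TS| = 62.6 and S on the +x side, so S = (62.6, 0.00). TP is vertical with |TP| = 31.0 and P on the +y side, so P = (0.00, 31.0). The virtual corner opposite T is at (62.6, 31.0). Since A1 is tangent to SD there, VD ⟂ SD and since A1 is tangent to AP there, VA ⟂ AP, with radius 8.7, so the center V sits 8.7 in from both sides at V = (53.9, 22.3). Then |TV| = |V − T| = 58.3.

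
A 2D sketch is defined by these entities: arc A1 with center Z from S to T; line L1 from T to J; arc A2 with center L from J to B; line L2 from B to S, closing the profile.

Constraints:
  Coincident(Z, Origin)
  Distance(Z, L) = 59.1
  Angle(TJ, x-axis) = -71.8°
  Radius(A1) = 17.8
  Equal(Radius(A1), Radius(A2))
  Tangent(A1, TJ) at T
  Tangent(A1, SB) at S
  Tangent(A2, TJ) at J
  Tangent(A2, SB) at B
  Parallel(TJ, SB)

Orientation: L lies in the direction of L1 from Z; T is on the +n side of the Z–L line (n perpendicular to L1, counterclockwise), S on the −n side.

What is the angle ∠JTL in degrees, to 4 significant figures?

16.76°

Tangency of A1 to both parallel lines with radius 17.8 puts T and S at Z ± 17.8·n: T = (16.91, 5.560), S = (-16.91, -5.560). Equal radii place J and B the same way about L: J = L + 17.8·n = (35.37, -50.58), B = L − 17.8·n = (1.549, -61.70). Then cos ∠JTL = TJ·TL / (|TJ||TL|), giving 16.76°.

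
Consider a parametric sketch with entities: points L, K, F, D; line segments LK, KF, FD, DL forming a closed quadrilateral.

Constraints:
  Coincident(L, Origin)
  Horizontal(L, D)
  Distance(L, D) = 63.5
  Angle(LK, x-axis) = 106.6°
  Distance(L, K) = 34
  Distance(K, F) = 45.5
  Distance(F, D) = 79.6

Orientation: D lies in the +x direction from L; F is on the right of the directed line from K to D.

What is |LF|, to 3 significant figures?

19.7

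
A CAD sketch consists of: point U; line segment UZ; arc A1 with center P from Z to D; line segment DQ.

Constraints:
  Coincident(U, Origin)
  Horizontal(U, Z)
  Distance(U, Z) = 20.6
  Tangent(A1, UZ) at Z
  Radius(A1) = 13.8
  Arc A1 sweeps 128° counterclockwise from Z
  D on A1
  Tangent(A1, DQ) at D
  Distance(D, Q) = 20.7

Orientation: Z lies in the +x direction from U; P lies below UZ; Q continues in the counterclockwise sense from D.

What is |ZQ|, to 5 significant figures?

38.653

On A1, Z sits at bearing 90° from P; a 128° counterclockwise sweep puts D at bearing 218°, so D = P + 13.8·(cos 218°, sin 218°) = (9.7255, -22.296). A1 meets DQ tangentially, so PD is at right angles to DQ, so DQ runs along (−sin 218°, cos 218°); with |DQ| = 20.7, Q = (22.470, -38.608). Then |ZQ| = |Q − Z| = 38.653.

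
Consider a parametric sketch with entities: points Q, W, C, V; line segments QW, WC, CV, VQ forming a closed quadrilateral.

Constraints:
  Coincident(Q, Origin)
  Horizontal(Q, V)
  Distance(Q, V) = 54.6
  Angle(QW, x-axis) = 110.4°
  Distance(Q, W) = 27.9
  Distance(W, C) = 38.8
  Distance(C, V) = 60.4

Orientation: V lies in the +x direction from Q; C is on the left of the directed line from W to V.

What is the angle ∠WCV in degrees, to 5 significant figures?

85.938°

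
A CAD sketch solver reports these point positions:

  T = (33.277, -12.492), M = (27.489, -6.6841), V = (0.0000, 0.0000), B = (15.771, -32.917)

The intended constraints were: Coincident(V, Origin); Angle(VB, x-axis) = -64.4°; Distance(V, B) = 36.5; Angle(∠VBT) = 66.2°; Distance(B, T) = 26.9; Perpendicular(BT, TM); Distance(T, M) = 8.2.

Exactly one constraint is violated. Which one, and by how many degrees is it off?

Perpendicular(BT, TM) — off by 4.50°.

V = (0.00, 0.00) ✓; VB at -64.40° ✓; |VB| = 36.50 ✓; ∠VBT = 66.20° ✓; |BT| = 26.90 ✓; ∠(BT, TM) = 85.50° ✗; |TM| = 8.200 ✓.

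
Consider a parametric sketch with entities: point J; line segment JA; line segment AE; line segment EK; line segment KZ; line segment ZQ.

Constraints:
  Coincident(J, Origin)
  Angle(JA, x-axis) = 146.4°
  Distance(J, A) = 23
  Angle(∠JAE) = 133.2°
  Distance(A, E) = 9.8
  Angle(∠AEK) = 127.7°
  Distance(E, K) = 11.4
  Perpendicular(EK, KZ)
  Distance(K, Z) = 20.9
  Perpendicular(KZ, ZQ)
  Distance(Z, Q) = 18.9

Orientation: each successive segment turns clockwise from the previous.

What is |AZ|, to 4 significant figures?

21.80

J is at the origin; JA runs at 146.4° with length 23.0, so A = (-19.16, 12.73). ∠JAE = 133.2° gives AE at 99.60° from the x-axis; with |AE| = 9.8, E = (-20.79, 22.39). ∠AEK = 127.7° gives EK at 47.30° from the x-axis; with |EK| = 11.4, K = (-13.06, 30.77). The perpendicularity gives KZ at right angles to EK, so KZ runs at -42.70°; with |KZ| = 20.9, Z = (2.299, 16.60). Then |AZ| = |Z − A| = 21.80.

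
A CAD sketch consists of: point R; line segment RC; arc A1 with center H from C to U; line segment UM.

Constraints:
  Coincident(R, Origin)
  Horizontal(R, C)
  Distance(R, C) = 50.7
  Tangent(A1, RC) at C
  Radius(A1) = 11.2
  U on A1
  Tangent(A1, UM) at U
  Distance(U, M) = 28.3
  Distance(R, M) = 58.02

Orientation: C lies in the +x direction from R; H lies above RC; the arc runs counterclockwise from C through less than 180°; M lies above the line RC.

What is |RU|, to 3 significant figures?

62.2

Checks: |HU| = 11.20 ✓; ∠(HU, UM) = 90.00° ✓; |UM| = 28.30 ✓; |RM| = 58.02 ✓.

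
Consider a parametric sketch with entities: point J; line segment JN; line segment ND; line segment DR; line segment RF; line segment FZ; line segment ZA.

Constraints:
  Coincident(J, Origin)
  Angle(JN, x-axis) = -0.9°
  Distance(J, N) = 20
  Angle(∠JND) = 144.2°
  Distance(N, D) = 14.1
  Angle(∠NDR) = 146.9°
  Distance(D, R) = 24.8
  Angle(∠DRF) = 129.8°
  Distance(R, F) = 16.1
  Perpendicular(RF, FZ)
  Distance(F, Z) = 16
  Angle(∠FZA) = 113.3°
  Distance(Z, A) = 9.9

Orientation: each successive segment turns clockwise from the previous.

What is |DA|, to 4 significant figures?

22.90

J is at the origin; JN runs at -0.9° with length 20.0, so N = (20.00, -0.3141). ∠JND = 144.2° gives ND at -36.70° from the x-axis; with |ND| = 14.1, D = (31.30, -8.741). ∠NDR = 146.9° gives DR at -69.80° from the x-axis; with |DR| = 24.8, R = (39.87, -32.02). ∠DRF = 129.8° gives RF at -120.0° from the x-axis; with |RF| = 16.1, F = (31.82, -45.96). RF ⟂ FZ, so FZ runs at 150.0°; with |FZ| = 16.0, Z = (17.96, -37.96). ∠FZA = 113.3° gives ZA at 83.30° from the x-axis; with |ZA| = 9.9, A = (19.11, -28.13). Then |DA| = |A − D| = 22.90.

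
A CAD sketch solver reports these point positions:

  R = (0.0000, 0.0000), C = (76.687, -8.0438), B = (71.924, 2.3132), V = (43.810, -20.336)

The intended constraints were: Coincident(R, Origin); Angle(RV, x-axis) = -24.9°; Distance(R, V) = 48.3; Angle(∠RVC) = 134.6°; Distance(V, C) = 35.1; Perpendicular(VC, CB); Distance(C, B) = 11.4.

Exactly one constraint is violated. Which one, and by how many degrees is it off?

Perpendicular(VC, CB) — off by 4.20°.

R = (0.00, 0.00) ✓; RV at -24.90° ✓; |RV| = 48.30 ✓; ∠RVC = 134.6° ✓; |VC| = 35.10 ✓; ∠(VC, CB) = 94.20° ✗; |CB| = 11.40 ✓.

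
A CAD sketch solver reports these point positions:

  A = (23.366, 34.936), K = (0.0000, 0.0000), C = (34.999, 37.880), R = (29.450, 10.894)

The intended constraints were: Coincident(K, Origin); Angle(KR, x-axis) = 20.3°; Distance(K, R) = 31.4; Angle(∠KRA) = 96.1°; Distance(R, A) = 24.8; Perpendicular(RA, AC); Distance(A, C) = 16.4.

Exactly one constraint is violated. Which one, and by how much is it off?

Distance(A, C) = 16.4 — off by 4.40.

K = (0.00, 0.00) ✓; KR at 20.30° ✓; |KR| = 31.40 ✓; ∠KRA = 96.10° ✓; |RA| = 24.80 ✓; ∠(RA, AC) = 90.00° ✓; |AC| = 12.00 ✗.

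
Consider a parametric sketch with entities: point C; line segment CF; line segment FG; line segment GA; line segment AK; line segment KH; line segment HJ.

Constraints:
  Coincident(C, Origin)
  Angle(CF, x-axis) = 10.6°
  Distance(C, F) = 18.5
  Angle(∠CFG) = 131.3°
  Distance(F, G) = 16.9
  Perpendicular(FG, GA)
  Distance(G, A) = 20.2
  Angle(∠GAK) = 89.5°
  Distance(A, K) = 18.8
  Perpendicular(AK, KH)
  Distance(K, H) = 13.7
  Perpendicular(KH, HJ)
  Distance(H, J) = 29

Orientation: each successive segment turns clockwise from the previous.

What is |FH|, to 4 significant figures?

6.582

C is at the origin; CF runs at 10.6° with length 18.5, so F = (18.18, 3.403). ∠CFG = 131.3° gives FG at -38.10° from the x-axis; with |FG| = 16.9, G = (31.48, -7.025). FG ⟂ GA, so GA runs at -128.1°; with |GA| = 20.2, A = (19.02, -22.92). ∠GAK = 89.5° gives AK at 141.4° from the x-axis; with |AK| = 18.8, K = (4.327, -11.19). AK ⟂ KH, so KH runs at 51.40°; with |KH| = 13.7, H = (12.87, -0.4851). Then |FH| = |H − F| = 6.582.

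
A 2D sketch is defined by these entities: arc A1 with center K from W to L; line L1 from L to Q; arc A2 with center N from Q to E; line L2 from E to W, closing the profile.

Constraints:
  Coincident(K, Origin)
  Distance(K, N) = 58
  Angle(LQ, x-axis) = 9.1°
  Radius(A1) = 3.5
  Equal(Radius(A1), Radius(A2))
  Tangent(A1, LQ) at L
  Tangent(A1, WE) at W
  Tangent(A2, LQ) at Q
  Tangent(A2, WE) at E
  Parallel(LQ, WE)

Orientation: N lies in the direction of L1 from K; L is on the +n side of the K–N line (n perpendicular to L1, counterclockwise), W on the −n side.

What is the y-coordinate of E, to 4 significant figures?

5.717

Tangency of A1 to both parallel lines with radius 3.5 puts L and W at K ± 3.5·n: L = (-0.5536, 3.456), W = (0.5536, -3.456). Equal radii place Q and E the same way about N: Q = N + 3.5·n = (56.72, 12.63), E = N − 3.5·n = (57.82, 5.717). So E.y = 5.717.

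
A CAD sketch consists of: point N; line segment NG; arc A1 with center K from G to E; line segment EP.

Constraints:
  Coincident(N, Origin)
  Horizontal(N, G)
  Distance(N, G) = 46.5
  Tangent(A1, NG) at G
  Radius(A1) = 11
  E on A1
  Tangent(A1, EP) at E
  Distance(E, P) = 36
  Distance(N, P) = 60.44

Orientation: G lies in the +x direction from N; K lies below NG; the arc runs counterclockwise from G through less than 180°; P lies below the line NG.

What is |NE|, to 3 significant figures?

37.3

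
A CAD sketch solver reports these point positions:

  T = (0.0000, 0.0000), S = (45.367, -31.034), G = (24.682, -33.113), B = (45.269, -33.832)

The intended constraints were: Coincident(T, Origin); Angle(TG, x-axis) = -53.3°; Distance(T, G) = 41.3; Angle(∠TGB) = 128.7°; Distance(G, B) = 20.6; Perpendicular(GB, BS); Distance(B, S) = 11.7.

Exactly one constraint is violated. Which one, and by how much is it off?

Distance(B, S) = 11.7 — off by 8.90.

T = (0.00, 0.00) ✓; TG at -53.30° ✓; |TG| = 41.30 ✓; ∠TGB = 128.7° ✓; |GB| = 20.60 ✓; ∠(GB, BS) = 89.99° ✓; |BS| = 2.800 ✗.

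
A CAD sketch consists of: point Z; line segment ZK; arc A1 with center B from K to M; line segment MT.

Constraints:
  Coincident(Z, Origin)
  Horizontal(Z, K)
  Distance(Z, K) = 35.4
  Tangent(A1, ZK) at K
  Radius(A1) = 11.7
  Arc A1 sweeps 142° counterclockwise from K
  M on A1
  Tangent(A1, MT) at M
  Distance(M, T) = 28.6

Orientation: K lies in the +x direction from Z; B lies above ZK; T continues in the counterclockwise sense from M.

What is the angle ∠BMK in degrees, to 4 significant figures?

19.00°

Z is at the origin; Z and K share the same y with |ZK| = 35.4 and K on the +x side, so K = (35.40, 0.000). The tangent condition forces BK to be normal to ZK, so B = K + (0, 11.7) = (35.40, 11.70). On A1, K sits at bearing -90° from B; a 142° counterclockwise sweep puts M at bearing 52°, so M = B + 11.7·(cos 52°, sin 52°) = (42.60, 20.92). Then cos ∠BMK = MB·MK / (|MB||MK|), giving 19.00°.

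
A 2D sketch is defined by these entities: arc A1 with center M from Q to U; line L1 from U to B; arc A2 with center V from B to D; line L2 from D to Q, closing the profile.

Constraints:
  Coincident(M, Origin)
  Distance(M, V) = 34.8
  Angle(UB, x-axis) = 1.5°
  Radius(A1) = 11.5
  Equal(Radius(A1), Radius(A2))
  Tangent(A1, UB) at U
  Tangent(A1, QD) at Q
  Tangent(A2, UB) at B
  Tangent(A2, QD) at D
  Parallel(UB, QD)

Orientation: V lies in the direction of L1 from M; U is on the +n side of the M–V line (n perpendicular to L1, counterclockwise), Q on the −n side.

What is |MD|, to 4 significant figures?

36.65

Tangency of A1 to both parallel lines with radius 11.5 puts U and Q at M ± 11.5·n: U = (-0.3010, 11.50), Q = (0.3010, -11.50). Equal radii place B and D the same way about V: B = V + 11.5·n = (34.49, 12.41), D = V − 11.5·n = (35.09, -10.59). Then |MD| = |D − M| = 36.65.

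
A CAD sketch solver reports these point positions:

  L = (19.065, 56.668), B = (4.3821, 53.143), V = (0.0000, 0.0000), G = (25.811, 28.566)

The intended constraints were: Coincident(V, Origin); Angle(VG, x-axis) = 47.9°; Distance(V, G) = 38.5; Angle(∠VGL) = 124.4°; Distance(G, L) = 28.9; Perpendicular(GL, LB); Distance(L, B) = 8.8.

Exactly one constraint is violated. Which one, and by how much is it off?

Distance(L, B) = 8.8 — off by 6.30.

V = (0.00, 0.00) ✓; VG at 47.90° ✓; |VG| = 38.50 ✓; ∠VGL = 124.4° ✓; |GL| = 28.90 ✓; ∠(GL, LB) = 90.00° ✓; |LB| = 15.10 ✗.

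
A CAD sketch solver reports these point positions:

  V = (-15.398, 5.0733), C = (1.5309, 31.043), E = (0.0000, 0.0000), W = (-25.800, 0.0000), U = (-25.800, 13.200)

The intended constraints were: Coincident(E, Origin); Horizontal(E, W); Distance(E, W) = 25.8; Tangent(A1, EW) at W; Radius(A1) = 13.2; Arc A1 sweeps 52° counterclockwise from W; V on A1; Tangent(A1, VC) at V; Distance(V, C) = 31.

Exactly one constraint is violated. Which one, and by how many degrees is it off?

Tangent(A1, VC) at V — off by 4.90°.

E = (0.00, 0.00) ✓; E.y = 0.00, W.y = 0.00 ✓; |EW| = 25.80 ✓; ∠(UW, WE) = 90.00° ✓; |UW| = 13.20 ✓; bearing(U→V) − bearing(U→W) = 52.00° ✓; |UV| = 13.20 ✓; ∠(UV, VC) = 85.10° ✗; |VC| = 31.00 ✓.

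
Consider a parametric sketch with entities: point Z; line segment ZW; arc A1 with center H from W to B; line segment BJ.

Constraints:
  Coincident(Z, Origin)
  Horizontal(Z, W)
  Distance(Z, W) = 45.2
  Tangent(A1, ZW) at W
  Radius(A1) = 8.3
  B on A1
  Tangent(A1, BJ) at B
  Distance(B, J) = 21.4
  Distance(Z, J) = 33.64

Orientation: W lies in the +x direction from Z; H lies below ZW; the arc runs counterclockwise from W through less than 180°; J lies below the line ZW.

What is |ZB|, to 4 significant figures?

38.55

Checks: |HB| = 8.300 ✓; ∠(HB, BJ) = 90.00° ✓; |BJ| = 21.40 ✓; |ZJ| = 33.64 ✓.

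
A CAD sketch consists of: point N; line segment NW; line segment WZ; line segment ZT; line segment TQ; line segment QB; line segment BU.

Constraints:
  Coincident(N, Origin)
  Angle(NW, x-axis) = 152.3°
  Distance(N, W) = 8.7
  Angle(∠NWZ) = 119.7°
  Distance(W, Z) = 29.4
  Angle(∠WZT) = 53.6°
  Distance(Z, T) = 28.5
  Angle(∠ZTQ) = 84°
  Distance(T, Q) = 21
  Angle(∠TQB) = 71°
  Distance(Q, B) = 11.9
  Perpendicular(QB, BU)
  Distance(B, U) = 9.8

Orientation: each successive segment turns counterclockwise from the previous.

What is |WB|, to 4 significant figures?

8.042

N is at the origin; NW runs at 152.3° with length 8.7, so W = (-7.703, 4.044). ∠NWZ = 119.7° gives WZ at -147.4° from the x-axis; with |WZ| = 29.4, Z = (-32.47, -11.80). ∠WZT = 53.6° gives ZT at -21.00° from the x-axis; with |ZT| = 28.5, T = (-5.864, -22.01). ∠ZTQ = 84.0° gives TQ at 75.00° from the x-axis; with |TQ| = 21.0, Q = (-0.4288, -1.725). ∠TQB = 71.0° gives QB at -176.0° from the x-axis; with |QB| = 11.9, B = (-12.30, -2.555). Then |WB| = |B − W| = 8.042.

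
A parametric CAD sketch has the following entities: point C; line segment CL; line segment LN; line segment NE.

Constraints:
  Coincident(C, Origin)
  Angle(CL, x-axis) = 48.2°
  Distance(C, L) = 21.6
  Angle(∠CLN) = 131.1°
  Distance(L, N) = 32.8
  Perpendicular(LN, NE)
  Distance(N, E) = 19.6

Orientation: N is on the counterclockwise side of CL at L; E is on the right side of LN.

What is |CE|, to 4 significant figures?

59.13

C is at the origin; CL runs at 48.2° with length 21.6, so L = 21.6·(cos 48.2°, sin 48.2°) = (14.40, 16.10). ∠CLN = 131.1°, so LN runs at 48.2° + (180° − 131.1°) = 97.10° from the x-axis; with |LN| = 32.8, N = L + 32.8·(cos 97.10°, sin 97.10°) = (10.34, 48.65). LN is perpendicular to NE; with |NE| = 19.6 on the right of LN, E = N + 19.6·(0.9923, 0.1236) = (29.79, 51.07). Then |CE| = |E − C| = 59.13.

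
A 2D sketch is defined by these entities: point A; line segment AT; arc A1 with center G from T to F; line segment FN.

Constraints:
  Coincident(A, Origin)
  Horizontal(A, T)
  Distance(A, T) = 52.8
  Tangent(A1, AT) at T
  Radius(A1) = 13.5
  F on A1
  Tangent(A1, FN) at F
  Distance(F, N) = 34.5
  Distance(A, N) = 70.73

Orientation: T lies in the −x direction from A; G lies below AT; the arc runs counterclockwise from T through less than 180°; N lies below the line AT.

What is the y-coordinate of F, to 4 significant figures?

-19.48

Checks: |GF| = 13.50 ✓; ∠(GF, FN) = 90.00° ✓; |FN| = 34.50 ✓; |AN| = 70.73 ✓.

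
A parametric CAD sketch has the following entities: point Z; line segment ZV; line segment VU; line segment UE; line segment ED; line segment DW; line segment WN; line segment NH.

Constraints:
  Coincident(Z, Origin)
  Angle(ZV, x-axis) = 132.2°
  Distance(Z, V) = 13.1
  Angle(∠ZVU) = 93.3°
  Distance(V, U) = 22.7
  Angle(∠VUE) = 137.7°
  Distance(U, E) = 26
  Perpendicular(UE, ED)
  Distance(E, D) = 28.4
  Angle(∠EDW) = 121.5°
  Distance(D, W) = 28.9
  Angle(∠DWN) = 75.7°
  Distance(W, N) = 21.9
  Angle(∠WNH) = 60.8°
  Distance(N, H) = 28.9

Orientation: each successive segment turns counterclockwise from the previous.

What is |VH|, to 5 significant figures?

42.100

∠DWN = 75.7° gives WN at 154.00° from the x-axis; with |WN| = 21.9, N = (-3.3690, -2.9475). ∠WNH = 60.8° gives NH at -86.800° from the x-axis; with |NH| = 28.9, H = (-1.7557, -31.802). Then |VH| = |H − V| = 42.100.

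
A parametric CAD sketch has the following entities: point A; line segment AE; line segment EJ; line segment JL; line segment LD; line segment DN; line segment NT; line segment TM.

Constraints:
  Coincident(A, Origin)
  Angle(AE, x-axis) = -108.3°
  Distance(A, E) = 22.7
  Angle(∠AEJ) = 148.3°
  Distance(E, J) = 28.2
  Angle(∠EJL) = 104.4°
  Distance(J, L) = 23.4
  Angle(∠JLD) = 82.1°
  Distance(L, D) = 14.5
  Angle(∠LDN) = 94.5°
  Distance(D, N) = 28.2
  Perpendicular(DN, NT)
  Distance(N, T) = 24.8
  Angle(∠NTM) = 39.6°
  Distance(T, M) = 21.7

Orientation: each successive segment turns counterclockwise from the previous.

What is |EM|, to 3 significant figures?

26.3

A is at the origin; AE runs at -108.3° with length 22.7, so E = (-7.13, -21.6). ∠AEJ = 148.3° gives EJ at -76.6° from the x-axis; with |EJ| = 28.2, J = (-0.592, -49.0). ∠EJL = 104.4° gives JL at -1.00° from the x-axis; with |JL| = 23.4, L = (22.8, -49.4). ∠JLD = 82.1° gives LD at 96.9° from the x-axis; with |LD| = 14.5, D = (21.1, -35.0). ∠LDN = 94.5° gives DN at -178° from the x-axis; with |DN| = 28.2, N = (-7.11, -36.2). The perpendicularity gives NT at right angles to DN, so NT runs at -87.6°; with |NT| = 24.8, T = (-6.07, -61.0). ∠NTM = 39.6° gives TM at 52.8° from the x-axis; with |TM| = 21.7, M = (7.05, -43.7). Then |EM| = |M − E| = 26.3.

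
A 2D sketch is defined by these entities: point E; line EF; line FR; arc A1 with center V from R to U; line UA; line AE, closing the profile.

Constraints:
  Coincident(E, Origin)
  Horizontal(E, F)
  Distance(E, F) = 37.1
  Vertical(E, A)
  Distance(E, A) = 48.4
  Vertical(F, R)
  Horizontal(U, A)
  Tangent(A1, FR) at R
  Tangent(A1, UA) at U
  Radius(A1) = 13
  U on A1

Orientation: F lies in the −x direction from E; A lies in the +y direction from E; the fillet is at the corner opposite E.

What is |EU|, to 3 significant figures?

54.1

The virtual corner opposite E is at (-37.1, 48.4). Since A1 is tangent to FR there, VR ⟂ FR and the tangent condition forces VU to be normal to UA, with radius 13.0, so the center V sits 13.0 in from both sides at V = (-24.1, 35.4). That places the tangent points at R = (-37.1, 35.4) on FR and U = (-24.1, 48.4) on UA. Then |EU| = |U − E| = 54.1.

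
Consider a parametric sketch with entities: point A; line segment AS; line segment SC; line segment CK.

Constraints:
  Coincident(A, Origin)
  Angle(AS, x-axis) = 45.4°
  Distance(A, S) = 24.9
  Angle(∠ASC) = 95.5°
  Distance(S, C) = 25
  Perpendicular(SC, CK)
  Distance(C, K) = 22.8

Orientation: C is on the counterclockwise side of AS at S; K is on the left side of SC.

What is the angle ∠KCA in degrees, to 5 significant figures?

47.854°

A is at the origin; AS runs at 45.4° with length 24.9, so S = 24.9·(cos 45.4°, sin 45.4°) = (17.484, 17.729). ∠ASC = 95.5°, so SC runs at 45.4° + (180° − 95.5°) = 129.90° from the x-axis; with |SC| = 25.0, C = S + 25.0·(cos 129.90°, sin 129.90°) = (1.4474, 36.909). The perpendicularity gives CK at right angles to SC; with |CK| = 22.8 on the left of SC, K = C + 22.8·(-0.76717, -0.64145) = (-16.044, 22.284). Then cos ∠KCA = CK·CA / (|CK||CA|), giving 47.854°.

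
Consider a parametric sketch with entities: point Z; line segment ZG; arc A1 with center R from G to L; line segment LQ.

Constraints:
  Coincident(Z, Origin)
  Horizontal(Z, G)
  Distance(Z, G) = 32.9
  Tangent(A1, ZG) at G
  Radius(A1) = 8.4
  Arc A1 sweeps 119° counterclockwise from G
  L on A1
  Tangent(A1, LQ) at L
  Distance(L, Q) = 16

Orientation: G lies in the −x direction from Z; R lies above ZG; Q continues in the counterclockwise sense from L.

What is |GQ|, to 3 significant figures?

26.5

Z is at the origin; ZG is horizontal with |ZG| = 32.9 and G on the −x side, so G = (-32.9, 0.00). Tangency of A1 to ZG means the radius RG is perpendicular to ZG, so R = G + (0, 8.4) = (-32.9, 8.40). On A1, G sits at bearing -90° from R; a 119° counterclockwise sweep puts L at bearing 29°, so L = R + 8.4·(cos 29°, sin 29°) = (-25.6, 12.5). The tangent condition forces RL to be normal to LQ, so LQ runs along (−sin 29°, cos 29°); with |LQ| = 16.0, Q = (-33.3, 26.5). Then |GQ| = |Q − G| = 26.5.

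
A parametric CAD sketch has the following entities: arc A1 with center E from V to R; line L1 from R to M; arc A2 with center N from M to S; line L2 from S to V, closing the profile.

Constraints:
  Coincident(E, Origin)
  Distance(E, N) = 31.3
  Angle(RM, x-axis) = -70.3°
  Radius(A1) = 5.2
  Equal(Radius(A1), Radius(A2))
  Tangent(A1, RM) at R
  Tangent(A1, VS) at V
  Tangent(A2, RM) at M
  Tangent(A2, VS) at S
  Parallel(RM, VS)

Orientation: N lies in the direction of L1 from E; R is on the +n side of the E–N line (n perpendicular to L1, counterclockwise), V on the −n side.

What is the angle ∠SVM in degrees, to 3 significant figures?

18.4°

The slot axis is L1's direction at -70.3°, so u = (cos -70.3°, sin -70.3°) = (0.337, -0.941) and n = (−sin -70.3°, cos -70.3°) = (0.941, 0.337). E is at the origin and N lies 31.3 along u from E, so N = 31.3·u = (10.6, -29.5). Tangency of A1 to both parallel lines with radius 5.2 puts R and V at E ± 5.2·n: R = (4.90, 1.75), V = (-4.90, -1.75). Equal radii place M and S the same way about N: M = N + 5.2·n = (15.4, -27.7), S = N − 5.2·n = (5.66, -31.2). Then cos ∠SVM = VS·VM / (|VS||VM|), giving 18.4°.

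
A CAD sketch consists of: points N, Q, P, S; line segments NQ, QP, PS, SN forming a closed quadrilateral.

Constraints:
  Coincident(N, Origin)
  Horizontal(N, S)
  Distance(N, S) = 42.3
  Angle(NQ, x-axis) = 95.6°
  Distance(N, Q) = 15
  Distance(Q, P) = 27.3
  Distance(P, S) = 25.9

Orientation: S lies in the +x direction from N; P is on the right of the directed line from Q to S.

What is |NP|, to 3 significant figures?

17.7

Checks: |QP| = 27.30 ✓; |PS| = 25.90 ✓.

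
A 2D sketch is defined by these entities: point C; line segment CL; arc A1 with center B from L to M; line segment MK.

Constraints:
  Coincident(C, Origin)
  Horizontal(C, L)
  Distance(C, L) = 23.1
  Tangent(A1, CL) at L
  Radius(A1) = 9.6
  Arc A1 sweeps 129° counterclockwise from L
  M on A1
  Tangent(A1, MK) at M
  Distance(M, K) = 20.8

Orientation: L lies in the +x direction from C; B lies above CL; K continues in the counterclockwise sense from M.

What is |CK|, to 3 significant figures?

36.3

C is at the origin; CL is horizontal with |CL| = 23.1 and L on the +x side, so L = (23.1, 0.00). The tangent condition forces BL to be normal to CL, so B = L + (0, 9.6) = (23.1, 9.60). On A1, L sits at bearing -90° from B; a 129° counterclockwise sweep puts M at bearing 39°, so M = B + 9.6·(cos 39°, sin 39°) = (30.6, 15.6). The tangent condition forces BM to be normal to MK, so MK runs along (−sin 39°, cos 39°); with |MK| = 20.8, K = (17.5, 31.8). Then |CK| = |K − C| = 36.3.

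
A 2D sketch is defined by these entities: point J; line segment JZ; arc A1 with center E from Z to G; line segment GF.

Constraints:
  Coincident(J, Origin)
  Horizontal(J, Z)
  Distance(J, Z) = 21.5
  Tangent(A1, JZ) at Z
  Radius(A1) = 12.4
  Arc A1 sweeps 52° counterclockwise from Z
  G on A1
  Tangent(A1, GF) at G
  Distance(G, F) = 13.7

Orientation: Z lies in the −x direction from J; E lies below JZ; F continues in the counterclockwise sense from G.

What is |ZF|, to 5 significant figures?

23.950

On A1, Z sits at bearing 90° from E; a 52° counterclockwise sweep puts G at bearing 142°, so G = E + 12.4·(cos 142°, sin 142°) = (-31.271, -4.7658). A1 meets GF tangentially, so EG is at right angles to GF, so GF runs along (−sin 142°, cos 142°); with |GF| = 13.7, F = (-39.706, -15.562). Then |ZF| = |F − Z| = 23.950.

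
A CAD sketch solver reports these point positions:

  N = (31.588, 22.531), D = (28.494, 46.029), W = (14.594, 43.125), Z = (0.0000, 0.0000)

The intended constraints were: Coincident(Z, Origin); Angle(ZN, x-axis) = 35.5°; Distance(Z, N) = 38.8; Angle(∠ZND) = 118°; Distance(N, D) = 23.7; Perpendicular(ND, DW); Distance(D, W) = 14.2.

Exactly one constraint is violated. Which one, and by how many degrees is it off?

Perpendicular(ND, DW) — off by 4.30°.

Z = (0.00, 0.00) ✓; ZN at 35.50° ✓; |ZN| = 38.80 ✓; ∠ZND = 118.0° ✓; |ND| = 23.70 ✓; ∠(ND, DW) = 94.30° ✗; |DW| = 14.20 ✓.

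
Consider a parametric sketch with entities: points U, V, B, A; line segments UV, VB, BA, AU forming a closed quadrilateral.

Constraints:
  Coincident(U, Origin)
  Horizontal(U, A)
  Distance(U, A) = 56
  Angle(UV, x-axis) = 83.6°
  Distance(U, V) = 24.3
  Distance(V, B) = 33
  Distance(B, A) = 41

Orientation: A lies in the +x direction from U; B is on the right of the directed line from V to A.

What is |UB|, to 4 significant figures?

16.71

Checks: |VB| = 33.00 ✓; |BA| = 41.00 ✓.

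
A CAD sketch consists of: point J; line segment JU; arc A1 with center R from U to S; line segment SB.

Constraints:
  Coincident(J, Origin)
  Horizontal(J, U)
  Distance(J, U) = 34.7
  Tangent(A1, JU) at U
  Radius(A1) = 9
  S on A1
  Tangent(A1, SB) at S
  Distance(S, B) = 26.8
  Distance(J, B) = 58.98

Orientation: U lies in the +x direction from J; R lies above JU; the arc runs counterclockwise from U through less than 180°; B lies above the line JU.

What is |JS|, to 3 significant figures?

44.2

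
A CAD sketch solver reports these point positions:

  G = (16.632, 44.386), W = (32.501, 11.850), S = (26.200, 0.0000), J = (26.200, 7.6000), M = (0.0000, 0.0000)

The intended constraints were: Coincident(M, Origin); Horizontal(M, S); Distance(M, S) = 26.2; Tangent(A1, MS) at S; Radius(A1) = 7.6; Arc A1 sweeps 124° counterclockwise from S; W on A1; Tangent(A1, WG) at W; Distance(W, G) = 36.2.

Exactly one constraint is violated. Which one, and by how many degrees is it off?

Tangent(A1, WG) at W — off by 8.00°.

M = (0.00, 0.00) ✓; M.y = 0.00, S.y = 0.00 ✓; |MS| = 26.20 ✓; ∠(JS, SM) = 90.00° ✓; |JS| = 7.600 ✓; bearing(J→W) − bearing(J→S) = 124.0° ✓; |JW| = 7.600 ✓; ∠(JW, WG) = 98.00° ✗; |WG| = 36.20 ✓.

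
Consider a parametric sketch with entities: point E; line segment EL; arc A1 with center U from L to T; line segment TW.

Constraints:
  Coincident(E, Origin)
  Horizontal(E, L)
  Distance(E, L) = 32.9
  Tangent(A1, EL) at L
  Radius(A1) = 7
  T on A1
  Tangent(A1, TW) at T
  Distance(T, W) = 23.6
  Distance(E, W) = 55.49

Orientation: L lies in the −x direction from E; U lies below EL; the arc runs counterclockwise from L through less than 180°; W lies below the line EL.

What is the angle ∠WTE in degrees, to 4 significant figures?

121.4°

Checks: ∠(UL, LE) = 90.00° ✓; |UT| = 7.000 ✓; ∠(UT, TW) = 90.00° ✓; |TW| = 23.60 ✓; |EW| = 55.49 ✓.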